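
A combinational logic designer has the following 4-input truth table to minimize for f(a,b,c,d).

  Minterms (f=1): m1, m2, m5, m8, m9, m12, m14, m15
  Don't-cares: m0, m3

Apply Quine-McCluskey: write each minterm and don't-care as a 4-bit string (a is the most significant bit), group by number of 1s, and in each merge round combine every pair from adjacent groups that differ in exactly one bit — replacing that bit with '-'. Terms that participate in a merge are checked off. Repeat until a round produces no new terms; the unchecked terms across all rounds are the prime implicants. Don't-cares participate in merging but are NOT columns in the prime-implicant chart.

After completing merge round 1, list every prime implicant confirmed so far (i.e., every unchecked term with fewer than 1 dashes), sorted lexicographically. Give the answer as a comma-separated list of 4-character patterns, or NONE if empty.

size-2^0 implicants → 0000(✓)  0001(✓)  0010(✓)  0011(✓)  0101(✓)  1000(✓)  1001(✓)  1100(✓)  1110(✓)  1111(✓)
size-2^1 implicants → -000(✓)  -001(✓)  0-01  00-0(✓)  00-1(✓)  000-(✓)  001-(✓)  1-00  100-(✓)  11-0  111-
size-2^2 implicants → -00-  00--
Unchecked terms (primes): -00-, 0-01, 00--, 1-00, 11-0, 111-

NONE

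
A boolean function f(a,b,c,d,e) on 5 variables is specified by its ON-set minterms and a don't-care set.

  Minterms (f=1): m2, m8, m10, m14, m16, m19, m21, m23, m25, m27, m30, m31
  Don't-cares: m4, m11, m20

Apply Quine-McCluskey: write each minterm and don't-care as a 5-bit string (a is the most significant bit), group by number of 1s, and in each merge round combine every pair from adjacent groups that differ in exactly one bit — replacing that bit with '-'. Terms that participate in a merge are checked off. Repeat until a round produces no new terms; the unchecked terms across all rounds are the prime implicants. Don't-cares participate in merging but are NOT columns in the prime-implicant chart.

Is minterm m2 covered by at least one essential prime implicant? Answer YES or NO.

Round 0: 00010✓ 00100✓ 01000✓ 01010✓ 01011✓ 01110✓ 10000✓ 10011✓ 10100✓ 10101✓ 10111✓ 11001✓ 11011✓ 11110✓ 11111✓
Round 1: -0100 -1011 -1110 0-010 01-10 010-0 0101- 1-011✓ 1-111✓ 10-00 10-11✓ 101-1 1010- 11-11✓ 110-1 1111-
Round 2: 1--11
PIs = {-0100, -1011, -1110, 0-010, 01-10, 010-0, 0101-, 1--11, 10-00, 101-1, 1010-, 110-1, 1111-}
Coverage chart:
  m2: 0-010 ←essential
  m8: 010-0 ←essential
  m10: 0-010,01-10,010-0,0101-
  m14: -1110,01-10
  m16: 10-00 ←essential
  m19: 1--11 ←essential
  m21: 101-1,1010-
  m23: 1--11,101-1
  m25: 110-1 ←essential
  m27: -1011,1--11,110-1
  m30: -1110,1111-
  m31: 1--11,1111-
Essential: 0-010, 010-0, 1--11, 10-00, 110-1

YES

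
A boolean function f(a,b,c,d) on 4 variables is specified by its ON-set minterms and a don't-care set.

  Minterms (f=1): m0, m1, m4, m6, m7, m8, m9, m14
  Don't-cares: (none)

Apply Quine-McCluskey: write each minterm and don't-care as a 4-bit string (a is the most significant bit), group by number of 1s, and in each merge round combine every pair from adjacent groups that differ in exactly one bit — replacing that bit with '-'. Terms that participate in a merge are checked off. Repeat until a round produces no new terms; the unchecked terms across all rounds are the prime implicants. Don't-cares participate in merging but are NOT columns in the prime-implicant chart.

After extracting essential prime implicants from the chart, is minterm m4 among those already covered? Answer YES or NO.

NO

[col 0] 0000*, 0001*, 0100*, 0110*, 0111*, 1000*, 1001*, 1110*
[col 1] -000*, -001*, -110, 0-00, 000-*, 01-0, 011-, 100-*
[col 2] -00-
Prime implicants: -00-, -110, 0-00, 01-0, 011-
PI chart (minterm → PIs covering it):
  0 | -00-,0-00
  1 | -00-  (sole → essential)
  4 | 0-00,01-0
  6 | -110,01-0,011-
  7 | 011-  (sole → essential)
  8 | -00-  (sole → essential)
  9 | -00-  (sole → essential)
  14 | -110  (sole → essential)
Essential prime implicants: -00-, -110, 011-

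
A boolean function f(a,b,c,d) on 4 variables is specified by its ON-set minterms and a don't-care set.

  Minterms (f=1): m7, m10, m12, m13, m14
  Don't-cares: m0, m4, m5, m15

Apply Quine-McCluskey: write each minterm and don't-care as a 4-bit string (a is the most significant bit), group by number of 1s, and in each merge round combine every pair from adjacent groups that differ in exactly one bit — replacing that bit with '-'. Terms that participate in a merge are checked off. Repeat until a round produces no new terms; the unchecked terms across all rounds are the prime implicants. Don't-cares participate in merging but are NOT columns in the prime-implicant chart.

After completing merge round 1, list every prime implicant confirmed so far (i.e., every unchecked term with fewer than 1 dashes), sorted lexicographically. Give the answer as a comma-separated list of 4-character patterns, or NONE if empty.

size-2^0 implicants → 0000(✓)  0100(✓)  0101(✓)  0111(✓)  1010(✓)  1100(✓)  1101(✓)  1110(✓)  1111(✓)
size-2^1 implicants → -100(✓)  -101(✓)  -111(✓)  0-00  01-1(✓)  010-(✓)  1-10  11-0(✓)  11-1(✓)  110-(✓)  111-(✓)
size-2^2 implicants → -1-1  -10-  11--
Unchecked terms (primes): -1-1, -10-, 0-00, 1-10, 11--

NONE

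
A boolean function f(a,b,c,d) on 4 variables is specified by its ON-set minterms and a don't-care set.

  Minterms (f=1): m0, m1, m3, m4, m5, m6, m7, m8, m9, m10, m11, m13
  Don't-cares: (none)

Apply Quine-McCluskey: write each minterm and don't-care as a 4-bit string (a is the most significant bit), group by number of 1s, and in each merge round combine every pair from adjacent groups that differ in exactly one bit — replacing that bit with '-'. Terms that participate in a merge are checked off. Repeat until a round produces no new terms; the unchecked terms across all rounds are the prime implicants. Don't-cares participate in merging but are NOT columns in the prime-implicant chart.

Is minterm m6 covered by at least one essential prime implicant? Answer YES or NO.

YES

size-2^0 implicants → 0000(✓)  0001(✓)  0011(✓)  0100(✓)  0101(✓)  0110(✓)  0111(✓)  1000(✓)  1001(✓)  1010(✓)  1011(✓)  1101(✓)
size-2^1 implicants → -000(✓)  -001(✓)  -011(✓)  -101(✓)  0-00(✓)  0-01(✓)  0-11(✓)  00-1(✓)  000-(✓)  01-0(✓)  01-1(✓)  010-(✓)  011-(✓)  1-01(✓)  10-0(✓)  10-1(✓)  100-(✓)  101-(✓)
size-2^2 implicants → --01  -0-1  -00-  0--1  0-0-  01--  10--
Unchecked terms (primes): --01, -0-1, -00-, 0--1, 0-0-, 01--, 10--
Minterm coverage:
  m0 ⊆ -00-,0-0-
  m1 ⊆ --01,-0-1,-00-,0--1,0-0-
  m3 ⊆ -0-1,0--1
  m4 ⊆ 0-0-,01--
  m5 ⊆ --01,0--1,0-0-,01--
  m6 ⊆ 01-- [E]
  m7 ⊆ 0--1,01--
  m8 ⊆ -00-,10--
  m9 ⊆ --01,-0-1,-00-,10--
  m10 ⊆ 10-- [E]
  m11 ⊆ -0-1,10--
  m13 ⊆ --01 [E]
E = {--01, 01--, 10--}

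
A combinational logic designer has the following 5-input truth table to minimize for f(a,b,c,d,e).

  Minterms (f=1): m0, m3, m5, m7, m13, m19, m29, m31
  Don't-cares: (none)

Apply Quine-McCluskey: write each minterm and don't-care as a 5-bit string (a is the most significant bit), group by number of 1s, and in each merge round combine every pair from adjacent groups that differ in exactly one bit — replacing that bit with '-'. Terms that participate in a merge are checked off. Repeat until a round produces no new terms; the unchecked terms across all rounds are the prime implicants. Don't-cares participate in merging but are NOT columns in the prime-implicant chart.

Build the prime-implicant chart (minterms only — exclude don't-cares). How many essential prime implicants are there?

size-2^0 implicants → 00000  00011(✓)  00101(✓)  00111(✓)  01101(✓)  10011(✓)  11101(✓)  11111(✓)
size-2^1 implicants → -0011  -1101  0-101  00-11  001-1  111-1
Unchecked terms (primes): -0011, -1101, 0-101, 00-11, 00000, 001-1, 111-1
Minterm coverage:
  m0 ⊆ 00000 [E]
  m3 ⊆ -0011,00-11
  m5 ⊆ 0-101,001-1
  m7 ⊆ 00-11,001-1
  m13 ⊆ -1101,0-101
  m19 ⊆ -0011 [E]
  m29 ⊆ -1101,111-1
  m31 ⊆ 111-1 [E]
E = {-0011, 00000, 111-1}

3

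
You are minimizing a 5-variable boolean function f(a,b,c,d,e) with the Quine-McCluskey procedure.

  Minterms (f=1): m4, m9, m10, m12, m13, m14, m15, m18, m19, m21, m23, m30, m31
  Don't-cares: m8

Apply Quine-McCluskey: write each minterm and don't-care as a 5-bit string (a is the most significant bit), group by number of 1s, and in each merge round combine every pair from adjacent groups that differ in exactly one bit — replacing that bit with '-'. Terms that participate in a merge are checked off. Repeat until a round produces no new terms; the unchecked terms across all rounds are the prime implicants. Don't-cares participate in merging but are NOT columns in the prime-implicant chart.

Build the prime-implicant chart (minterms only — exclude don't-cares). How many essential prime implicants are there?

Round 0: 00100✓ 01000✓ 01001✓ 01010✓ 01100✓ 01101✓ 01110✓ 01111✓ 10010✓ 10011✓ 10101✓ 10111✓ 11110✓ 11111✓
Round 1: -1110✓ -1111✓ 0-100 01-00✓ 01-01✓ 01-10✓ 010-0✓ 0100-✓ 011-0✓ 011-1✓ 0110-✓ 0111-✓ 1-111 10-11 1001- 101-1 1111-✓
Round 2: -111- 01--0 01-0- 011--
PIs = {-111-, 0-100, 01--0, 01-0-, 011--, 1-111, 10-11, 1001-, 101-1}
Coverage chart:
  m4: 0-100 ←essential
  m9: 01-0- ←essential
  m10: 01--0 ←essential
  m12: 0-100,01--0,01-0-,011--
  m13: 01-0-,011--
  m14: -111-,01--0,011--
  m15: -111-,011--
  m18: 1001- ←essential
  m19: 10-11,1001-
  m21: 101-1 ←essential
  m23: 1-111,10-11,101-1
  m30: -111- ←essential
  m31: -111-,1-111
Essential: -111-, 0-100, 01--0, 01-0-, 1001-, 101-1

6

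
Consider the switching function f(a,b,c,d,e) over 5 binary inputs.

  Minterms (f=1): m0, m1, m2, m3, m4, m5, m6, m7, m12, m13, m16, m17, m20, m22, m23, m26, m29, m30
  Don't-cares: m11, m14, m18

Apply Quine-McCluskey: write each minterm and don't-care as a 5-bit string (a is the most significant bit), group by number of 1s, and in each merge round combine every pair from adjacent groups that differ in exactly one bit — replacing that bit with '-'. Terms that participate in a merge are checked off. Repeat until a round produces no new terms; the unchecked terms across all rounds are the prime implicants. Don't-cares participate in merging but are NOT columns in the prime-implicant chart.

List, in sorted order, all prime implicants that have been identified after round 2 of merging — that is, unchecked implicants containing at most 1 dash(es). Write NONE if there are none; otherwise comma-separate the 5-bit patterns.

-1101, 0-011

Round 0: 00000✓ 00001✓ 00010✓ 00011✓ 00100✓ 00101✓ 00110✓ 00111✓ 01011✓ 01100✓ 01101✓ 01110✓ 10000✓ 10001✓ 10010✓ 10100✓ 10110✓ 10111✓ 11010✓ 11101✓ 11110✓
Round 1: -0000✓ -0001✓ -0010✓ -0100✓ -0110✓ -0111✓ -1101 -1110✓ 0-011 0-100✓ 0-101✓ 0-110✓ 00-00✓ 00-01✓ 00-10✓ 00-11✓ 000-0✓ 000-1✓ 0000-✓ 0001-✓ 001-0✓ 001-1✓ 0010-✓ 0011-✓ 011-0✓ 0110-✓ 1-010✓ 1-110✓ 10-00✓ 10-10✓ 100-0✓ 1000-✓ 101-0✓ 1011-✓ 11-10✓
Round 2: --110 -0-00✓ -0-10✓ -00-0✓ -000- -01-0✓ -011- 0-1-0 0-10- 00--0✓ 00--1✓ 00-0-✓ 00-1-✓ 000--✓ 001--✓ 1--10 10--0✓
Round 3: -0--0 00---
PIs = {--110, -0--0, -000-, -011-, -1101, 0-011, 0-1-0, 0-10-, 00---, 1--10}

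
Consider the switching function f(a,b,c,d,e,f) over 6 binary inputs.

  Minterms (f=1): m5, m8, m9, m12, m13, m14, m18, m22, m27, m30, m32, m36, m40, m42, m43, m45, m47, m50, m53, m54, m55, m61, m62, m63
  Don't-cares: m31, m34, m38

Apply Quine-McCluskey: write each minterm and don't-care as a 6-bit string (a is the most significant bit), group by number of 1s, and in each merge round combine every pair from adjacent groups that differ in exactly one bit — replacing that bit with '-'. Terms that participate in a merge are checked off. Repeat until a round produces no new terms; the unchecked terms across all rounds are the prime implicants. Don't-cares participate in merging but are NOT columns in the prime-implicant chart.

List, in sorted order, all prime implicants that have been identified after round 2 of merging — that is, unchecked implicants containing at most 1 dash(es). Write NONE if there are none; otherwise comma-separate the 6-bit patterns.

Round 0: 000101✓ 001000✓ 001001✓ 001100✓ 001101✓ 001110✓ 010010✓ 010110✓ 011011✓ 011110✓ 011111✓ 100000✓ 100010✓ 100100✓ 100110✓ 101000✓ 101010✓ 101011✓ 101101✓ 101111✓ 110010✓ 110101✓ 110110✓ 110111✓ 111101✓ 111110✓ 111111✓
Round 1: -01000 -01101 -10010✓ -10110✓ -11110✓ -11111✓ 0-1110 00-101 001-00✓ 001-01✓ 00100-✓ 0011-0 00110-✓ 01-110✓ 010-10✓ 011-11 01111-✓ 1-0010✓ 1-0110✓ 1-1101✓ 1-1111✓ 10-000✓ 10-010✓ 100-00✓ 100-10✓ 1000-0✓ 1001-0✓ 101-11 1010-0✓ 10101- 1011-1✓ 11-101✓ 11-110✓ 11-111✓ 110-10✓ 1101-1✓ 11011-✓ 1111-1✓ 11111-✓
Round 2: -1-110 -10-10 -1111- 001-0- 1-0-10 1-11-1 10-0-0 100--0 11-1-1 11-11-
PIs = {-01000, -01101, -1-110, -10-10, -1111-, 0-1110, 00-101, 001-0-, 0011-0, 011-11, 1-0-10, 1-11-1, 10-0-0, 100--0, 101-11, 10101-, 11-1-1, 11-11-}

-01000, -01101, 0-1110, 00-101, 0011-0, 011-11, 101-11, 10101-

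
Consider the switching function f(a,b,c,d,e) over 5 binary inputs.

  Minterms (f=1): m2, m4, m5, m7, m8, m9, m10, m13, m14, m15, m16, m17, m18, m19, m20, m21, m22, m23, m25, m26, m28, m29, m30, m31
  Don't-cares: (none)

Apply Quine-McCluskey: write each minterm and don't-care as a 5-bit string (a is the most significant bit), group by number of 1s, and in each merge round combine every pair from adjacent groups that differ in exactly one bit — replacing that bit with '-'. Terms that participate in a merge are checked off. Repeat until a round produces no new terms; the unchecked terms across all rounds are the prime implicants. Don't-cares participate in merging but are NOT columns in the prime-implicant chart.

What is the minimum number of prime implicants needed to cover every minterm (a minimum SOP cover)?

[col 0] 00010*, 00100*, 00101*, 00111*, 01000*, 01001*, 01010*, 01101*, 01110*, 01111*, 10000*, 10001*, 10010*, 10011*, 10100*, 10101*, 10110*, 10111*, 11001*, 11010*, 11100*, 11101*, 11110*, 11111*
[col 1] -0010*, -0100*, -0101*, -0111*, -1001*, -1010*, -1101*, -1110*, -1111*, 0-010*, 0-101*, 0-111*, 001-1*, 0010-*, 01-01*, 01-10*, 010-0, 0100-, 011-1*, 0111-*, 1-001*, 1-010*, 1-100*, 1-101*, 1-110*, 1-111*, 10-00*, 10-01*, 10-10*, 10-11*, 100-0*, 100-1*, 1000-*, 1001-*, 101-0*, 101-1*, 1010-*, 1011-*, 11-01*, 11-10*, 111-0*, 111-1*, 1110-*, 1111-*
[col 2] --010, --101*, --111*, -01-1*, -010-, -1-01, -1-10, -11-1*, -111-, 0-1-1*, 1--01, 1--10, 1-1-0*, 1-1-1*, 1-10-*, 1-11-*, 10--0*, 10--1*, 10-0-*, 10-1-*, 100--*, 101--*, 111--*
[col 3] --1-1, 1-1--, 10---
Prime implicants: --010, --1-1, -010-, -1-01, -1-10, -111-, 010-0, 0100-, 1--01, 1--10, 1-1--, 10---
PI chart (minterm → PIs covering it):
  2 | --010  (sole → essential)
  4 | -010-  (sole → essential)
  5 | --1-1,-010-
  7 | --1-1  (sole → essential)
  8 | 010-0,0100-
  9 | -1-01,0100-
  10 | --010,-1-10,010-0
  13 | --1-1,-1-01
  14 | -1-10,-111-
  15 | --1-1,-111-
  16 | 10---  (sole → essential)
  17 | 1--01,10---
  18 | --010,1--10,10---
  19 | 10---  (sole → essential)
  20 | -010-,1-1--,10---
  21 | --1-1,-010-,1--01,1-1--,10---
  22 | 1--10,1-1--,10---
  23 | --1-1,1-1--,10---
  25 | -1-01,1--01
  26 | --010,-1-10,1--10
  28 | 1-1--  (sole → essential)
  29 | --1-1,-1-01,1--01,1-1--
  30 | -1-10,-111-,1--10,1-1--
  31 | --1-1,-111-,1-1--
Essential prime implicants: --010, --1-1, -010-, 1-1--, 10---
Petrick residual → -1-01, -1-10, 010-0
Minimum SOP uses 8 PIs: c'de' + ce + b'cd' + bd'e + bde' + a'bc'e' + ac + ab'

8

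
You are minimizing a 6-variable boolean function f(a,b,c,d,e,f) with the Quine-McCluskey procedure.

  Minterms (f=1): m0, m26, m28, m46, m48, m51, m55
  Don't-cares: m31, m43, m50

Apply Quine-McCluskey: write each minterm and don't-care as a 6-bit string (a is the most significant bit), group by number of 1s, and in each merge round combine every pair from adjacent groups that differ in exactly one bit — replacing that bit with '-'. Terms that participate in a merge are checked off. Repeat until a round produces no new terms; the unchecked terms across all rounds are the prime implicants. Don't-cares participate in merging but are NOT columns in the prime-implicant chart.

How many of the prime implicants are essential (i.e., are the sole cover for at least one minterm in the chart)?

[col 0] 000000, 011010, 011100, 011111, 101011, 101110, 110000*, 110010*, 110011*, 110111*
[col 1] 110-11, 1100-0, 11001-
Prime implicants: 000000, 011010, 011100, 011111, 101011, 101110, 110-11, 1100-0, 11001-
PI chart (minterm → PIs covering it):
  0 | 000000  (sole → essential)
  26 | 011010  (sole → essential)
  28 | 011100  (sole → essential)
  46 | 101110  (sole → essential)
  48 | 1100-0  (sole → essential)
  51 | 110-11,11001-
  55 | 110-11  (sole → essential)
Essential prime implicants: 000000, 011010, 011100, 101110, 110-11, 1100-0

6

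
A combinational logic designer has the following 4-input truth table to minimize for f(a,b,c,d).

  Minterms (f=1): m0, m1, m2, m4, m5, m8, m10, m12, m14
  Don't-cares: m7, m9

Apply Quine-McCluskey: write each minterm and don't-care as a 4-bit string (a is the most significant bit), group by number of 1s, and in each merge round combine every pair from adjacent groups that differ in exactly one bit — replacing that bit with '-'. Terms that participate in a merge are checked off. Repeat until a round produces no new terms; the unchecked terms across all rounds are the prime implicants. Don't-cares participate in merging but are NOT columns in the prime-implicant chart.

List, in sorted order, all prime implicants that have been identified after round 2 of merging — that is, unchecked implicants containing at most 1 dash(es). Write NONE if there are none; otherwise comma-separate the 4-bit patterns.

01-1

Round 0: 0000✓ 0001✓ 0010✓ 0100✓ 0101✓ 0111✓ 1000✓ 1001✓ 1010✓ 1100✓ 1110✓
Round 1: -000✓ -001✓ -010✓ -100✓ 0-00✓ 0-01✓ 00-0✓ 000-✓ 01-1 010-✓ 1-00✓ 1-10✓ 10-0✓ 100-✓ 11-0✓
Round 2: --00 -0-0 -00- 0-0- 1--0
PIs = {--00, -0-0, -00-, 0-0-, 01-1, 1--0}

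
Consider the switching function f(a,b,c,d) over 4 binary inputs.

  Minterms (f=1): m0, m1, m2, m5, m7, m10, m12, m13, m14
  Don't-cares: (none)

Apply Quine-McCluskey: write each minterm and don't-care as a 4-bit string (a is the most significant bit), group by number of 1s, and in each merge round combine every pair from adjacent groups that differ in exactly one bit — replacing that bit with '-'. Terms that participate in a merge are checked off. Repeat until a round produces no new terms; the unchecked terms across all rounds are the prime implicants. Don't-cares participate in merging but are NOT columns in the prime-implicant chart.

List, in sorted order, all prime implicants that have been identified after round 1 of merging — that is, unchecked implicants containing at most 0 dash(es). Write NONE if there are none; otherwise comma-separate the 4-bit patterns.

[col 0] 0000*, 0001*, 0010*, 0101*, 0111*, 1010*, 1100*, 1101*, 1110*
[col 1] -010, -101, 0-01, 00-0, 000-, 01-1, 1-10, 11-0, 110-
Prime implicants: -010, -101, 0-01, 00-0, 000-, 01-1, 1-10, 11-0, 110-

NONE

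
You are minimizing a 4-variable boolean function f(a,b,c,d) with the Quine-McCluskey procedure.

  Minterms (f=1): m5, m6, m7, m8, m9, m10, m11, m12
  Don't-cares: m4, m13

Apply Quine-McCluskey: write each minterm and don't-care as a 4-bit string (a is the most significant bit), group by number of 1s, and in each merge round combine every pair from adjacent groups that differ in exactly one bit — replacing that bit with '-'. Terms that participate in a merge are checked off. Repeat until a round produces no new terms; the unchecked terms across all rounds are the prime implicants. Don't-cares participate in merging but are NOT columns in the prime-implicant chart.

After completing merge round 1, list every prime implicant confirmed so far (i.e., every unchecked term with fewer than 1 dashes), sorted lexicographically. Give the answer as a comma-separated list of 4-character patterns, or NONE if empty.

size-2^0 implicants → 0100(✓)  0101(✓)  0110(✓)  0111(✓)  1000(✓)  1001(✓)  1010(✓)  1011(✓)  1100(✓)  1101(✓)
size-2^1 implicants → -100(✓)  -101(✓)  01-0(✓)  01-1(✓)  010-(✓)  011-(✓)  1-00(✓)  1-01(✓)  10-0(✓)  10-1(✓)  100-(✓)  101-(✓)  110-(✓)
size-2^2 implicants → -10-  01--  1-0-  10--
Unchecked terms (primes): -10-, 01--, 1-0-, 10--

NONE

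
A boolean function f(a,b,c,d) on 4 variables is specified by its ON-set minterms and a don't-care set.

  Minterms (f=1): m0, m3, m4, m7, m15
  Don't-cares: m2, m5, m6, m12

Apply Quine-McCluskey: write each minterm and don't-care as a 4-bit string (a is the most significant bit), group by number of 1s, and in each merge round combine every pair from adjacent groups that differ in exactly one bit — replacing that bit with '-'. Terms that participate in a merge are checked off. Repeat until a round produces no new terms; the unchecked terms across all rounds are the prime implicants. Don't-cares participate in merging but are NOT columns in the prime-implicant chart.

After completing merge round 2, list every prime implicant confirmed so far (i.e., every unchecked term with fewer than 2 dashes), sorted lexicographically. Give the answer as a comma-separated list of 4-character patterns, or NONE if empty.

-100, -111

size-2^0 implicants → 0000(✓)  0010(✓)  0011(✓)  0100(✓)  0101(✓)  0110(✓)  0111(✓)  1100(✓)  1111(✓)
size-2^1 implicants → -100  -111  0-00(✓)  0-10(✓)  0-11(✓)  00-0(✓)  001-(✓)  01-0(✓)  01-1(✓)  010-(✓)  011-(✓)
size-2^2 implicants → 0--0  0-1-  01--
Unchecked terms (primes): -100, -111, 0--0, 0-1-, 01--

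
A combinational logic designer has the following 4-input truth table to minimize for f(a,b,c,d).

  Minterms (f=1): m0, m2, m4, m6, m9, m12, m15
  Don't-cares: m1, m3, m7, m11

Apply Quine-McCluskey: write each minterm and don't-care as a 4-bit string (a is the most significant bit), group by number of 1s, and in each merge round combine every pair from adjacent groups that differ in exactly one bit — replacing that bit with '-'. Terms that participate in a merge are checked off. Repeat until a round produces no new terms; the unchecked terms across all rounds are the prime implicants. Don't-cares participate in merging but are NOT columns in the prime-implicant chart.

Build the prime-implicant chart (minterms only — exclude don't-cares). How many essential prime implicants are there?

3

[col 0] 0000*, 0001*, 0010*, 0011*, 0100*, 0110*, 0111*, 1001*, 1011*, 1100*, 1111*
[col 1] -001*, -011*, -100, -111*, 0-00*, 0-10*, 0-11*, 00-0*, 00-1*, 000-*, 001-*, 01-0*, 011-*, 1-11*, 10-1*
[col 2] --11, -0-1, 0--0, 0-1-, 00--
Prime implicants: --11, -0-1, -100, 0--0, 0-1-, 00--
PI chart (minterm → PIs covering it):
  0 | 0--0,00--
  2 | 0--0,0-1-,00--
  4 | -100,0--0
  6 | 0--0,0-1-
  9 | -0-1  (sole → essential)
  12 | -100  (sole → essential)
  15 | --11  (sole → essential)
Essential prime implicants: --11, -0-1, -100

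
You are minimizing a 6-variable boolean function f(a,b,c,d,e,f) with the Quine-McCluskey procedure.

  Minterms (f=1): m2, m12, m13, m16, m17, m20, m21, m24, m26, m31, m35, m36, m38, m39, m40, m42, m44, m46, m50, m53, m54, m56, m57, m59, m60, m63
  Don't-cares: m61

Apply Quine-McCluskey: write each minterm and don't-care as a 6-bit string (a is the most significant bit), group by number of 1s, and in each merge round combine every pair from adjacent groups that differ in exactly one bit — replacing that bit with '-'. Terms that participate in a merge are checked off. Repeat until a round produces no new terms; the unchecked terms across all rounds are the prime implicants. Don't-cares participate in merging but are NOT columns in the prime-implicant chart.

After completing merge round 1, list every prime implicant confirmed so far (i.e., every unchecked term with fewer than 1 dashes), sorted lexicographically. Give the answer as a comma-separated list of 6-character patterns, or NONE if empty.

000010

Round 0: 000010 001100✓ 001101✓ 010000✓ 010001✓ 010100✓ 010101✓ 011000✓ 011010✓ 011111✓ 100011✓ 100100✓ 100110✓ 100111✓ 101000✓ 101010✓ 101100✓ 101110✓ 110010✓ 110101✓ 110110✓ 111000✓ 111001✓ 111011✓ 111100✓ 111101✓ 111111✓
Round 1: -01100 -10101 -11000 -11111 00110- 01-000 010-00✓ 010-01✓ 01000-✓ 01010-✓ 0110-0 1-0110 1-1000✓ 1-1100✓ 10-100✓ 10-110✓ 100-11 1001-0✓ 10011- 101-00✓ 101-10✓ 1010-0✓ 1011-0✓ 11-101 110-10 111-00✓ 111-01✓ 111-11✓ 1110-1✓ 11100-✓ 1111-1✓ 11110-✓
Round 2: 010-0- 1-1-00 10-1-0 101--0 111--1 111-0-
PIs = {-01100, -10101, -11000, -11111, 000010, 00110-, 01-000, 010-0-, 0110-0, 1-0110, 1-1-00, 10-1-0, 100-11, 10011-, 101--0, 11-101, 110-10, 111--1, 111-0-}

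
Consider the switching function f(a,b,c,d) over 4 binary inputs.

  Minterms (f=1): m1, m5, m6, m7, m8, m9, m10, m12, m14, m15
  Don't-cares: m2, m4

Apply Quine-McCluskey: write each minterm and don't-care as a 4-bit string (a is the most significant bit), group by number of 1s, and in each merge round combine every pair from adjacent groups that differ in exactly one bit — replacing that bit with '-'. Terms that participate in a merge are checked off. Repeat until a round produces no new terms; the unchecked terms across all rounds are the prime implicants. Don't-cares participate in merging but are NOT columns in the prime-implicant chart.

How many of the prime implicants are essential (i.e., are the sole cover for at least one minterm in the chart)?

[col 0] 0001*, 0010*, 0100*, 0101*, 0110*, 0111*, 1000*, 1001*, 1010*, 1100*, 1110*, 1111*
[col 1] -001, -010*, -100*, -110*, -111*, 0-01, 0-10*, 01-0*, 01-1*, 010-*, 011-*, 1-00*, 1-10*, 10-0*, 100-, 11-0*, 111-*
[col 2] --10, -1-0, -11-, 01--, 1--0
Prime implicants: --10, -001, -1-0, -11-, 0-01, 01--, 1--0, 100-
PI chart (minterm → PIs covering it):
  1 | -001,0-01
  5 | 0-01,01--
  6 | --10,-1-0,-11-,01--
  7 | -11-,01--
  8 | 1--0,100-
  9 | -001,100-
  10 | --10,1--0
  12 | -1-0,1--0
  14 | --10,-1-0,-11-,1--0
  15 | -11-  (sole → essential)
Essential prime implicants: -11-

1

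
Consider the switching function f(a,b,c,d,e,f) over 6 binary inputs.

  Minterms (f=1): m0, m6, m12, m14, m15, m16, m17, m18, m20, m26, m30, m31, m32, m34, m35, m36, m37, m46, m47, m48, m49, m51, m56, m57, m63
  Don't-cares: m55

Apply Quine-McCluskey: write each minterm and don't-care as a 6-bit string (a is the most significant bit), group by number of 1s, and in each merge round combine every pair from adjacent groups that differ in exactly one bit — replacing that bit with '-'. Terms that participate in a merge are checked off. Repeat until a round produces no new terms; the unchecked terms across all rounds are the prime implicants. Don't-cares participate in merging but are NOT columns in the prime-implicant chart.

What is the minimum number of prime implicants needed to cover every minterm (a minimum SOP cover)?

13

Round 0: 000000✓ 000110✓ 001100✓ 001110✓ 001111✓ 010000✓ 010001✓ 010010✓ 010100✓ 011010✓ 011110✓ 011111✓ 100000✓ 100010✓ 100011✓ 100100✓ 100101✓ 101110✓ 101111✓ 110000✓ 110001✓ 110011✓ 110111✓ 111000✓ 111001✓ 111111✓
Round 1: -00000✓ -01110✓ -01111✓ -10000✓ -10001✓ -11111✓ 0-0000✓ 0-1110✓ 0-1111✓ 00-110 0011-0 00111-✓ 01-010 010-00 0100-0 01000-✓ 011-10 01111-✓ 1-0000✓ 1-0011 1-1111✓ 100-00 1000-0 10001- 10010- 10111-✓ 11-000✓ 11-001✓ 11-111 110-11 1100-1 11000-✓ 11100-✓
Round 2: --0000 --1111 -0111- -1000- 0-111- 11-00-
PIs = {--0000, --1111, -0111-, -1000-, 0-111-, 00-110, 0011-0, 01-010, 010-00, 0100-0, 011-10, 1-0011, 100-00, 1000-0, 10001-, 10010-, 11-00-, 11-111, 110-11, 1100-1}
Coverage chart:
  m0: --0000 ←essential
  m6: 00-110 ←essential
  m12: 0011-0 ←essential
  m14: -0111-,0-111-,00-110,0011-0
  m15: --1111,-0111-,0-111-
  m16: --0000,-1000-,010-00,0100-0
  m17: -1000- ←essential
  m18: 01-010,0100-0
  m20: 010-00 ←essential
  m26: 01-010,011-10
  m30: 0-111-,011-10
  m31: --1111,0-111-
  m32: --0000,100-00,1000-0
  m34: 1000-0,10001-
  m35: 1-0011,10001-
  m36: 100-00,10010-
  m37: 10010- ←essential
  m46: -0111- ←essential
  m47: --1111,-0111-
  m48: --0000,-1000-,11-00-
  m49: -1000-,11-00-,1100-1
  m51: 1-0011,110-11,1100-1
  m56: 11-00- ←essential
  m57: 11-00- ←essential
  m63: --1111,11-111
Essential: --0000, -0111-, -1000-, 00-110, 0011-0, 010-00, 10010-, 11-00-
Petrick residual → --1111, 0-111-, 01-010, 1-0011, 1000-0
Min cover (13 terms): c'd'e'f' + cdef + b'cde + bc'd'e' + a'cde + a'b'def' + a'b'cdf' + a'bd'ef' + a'bc'e'f' + ac'd'ef + ab'c'd'f' + ab'c'de' + abd'e'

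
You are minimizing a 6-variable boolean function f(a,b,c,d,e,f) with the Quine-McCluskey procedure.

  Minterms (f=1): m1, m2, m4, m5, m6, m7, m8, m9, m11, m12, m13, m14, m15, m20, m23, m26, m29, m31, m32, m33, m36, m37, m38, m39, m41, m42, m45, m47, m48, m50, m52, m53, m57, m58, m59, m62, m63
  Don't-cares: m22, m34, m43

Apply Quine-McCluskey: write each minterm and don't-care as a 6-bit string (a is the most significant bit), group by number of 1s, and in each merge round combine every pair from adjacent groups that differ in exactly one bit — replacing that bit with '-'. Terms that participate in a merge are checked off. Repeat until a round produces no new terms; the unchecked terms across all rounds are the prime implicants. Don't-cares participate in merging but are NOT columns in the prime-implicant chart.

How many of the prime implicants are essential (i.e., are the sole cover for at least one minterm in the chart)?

Round 0: 000001✓ 000010✓ 000100✓ 000101✓ 000110✓ 000111✓ 001000✓ 001001✓ 001011✓ 001100✓ 001101✓ 001110✓ 001111✓ 010100✓ 010110✓ 010111✓ 011010✓ 011101✓ 011111✓ 100000✓ 100001✓ 100010✓ 100100✓ 100101✓ 100110✓ 100111✓ 101001✓ 101010✓ 101011✓ 101101✓ 101111✓ 110000✓ 110010✓ 110100✓ 110101✓ 111001✓ 111010✓ 111011✓ 111110✓ 111111✓
Round 1: -00001✓ -00010✓ -00100✓ -00101✓ -00110✓ -00111✓ -01001✓ -01011✓ -01101✓ -01111✓ -10100✓ -11010 -11111✓ 0-0100✓ 0-0110✓ 0-0111✓ 0-1101✓ 0-1111✓ 00-001✓ 00-100✓ 00-101✓ 00-110✓ 00-111✓ 000-01✓ 000-10✓ 0001-0✓ 0001-1✓ 00010-✓ 00011-✓ 001-00✓ 001-01✓ 001-11✓ 0010-1✓ 00100-✓ 0011-0✓ 0011-1✓ 00110-✓ 00111-✓ 01-111✓ 0101-0✓ 01011-✓ 0111-1✓ 1-0000✓ 1-0010✓ 1-0100✓ 1-0101✓ 1-1001✓ 1-1010✓ 1-1011✓ 1-1111✓ 10-001✓ 10-010✓ 10-101✓ 10-111✓ 100-00✓ 100-01✓ 100-10✓ 1000-0✓ 10000-✓ 1001-0✓ 1001-1✓ 10010-✓ 10011-✓ 101-01✓ 101-11✓ 1010-1✓ 10101-✓ 1011-1✓ 11-010✓ 110-00✓ 1100-0✓ 11010-✓ 111-10✓ 111-11✓ 1110-1✓ 11101-✓ 11111-✓
Round 2: --0100 --1111 -0-001✓ -0-101✓ -0-111✓ -00-01✓ -00-10 -001-0✓ -001-1✓ -0010-✓ -0011-✓ -01-01✓ -01-11✓ -010-1✓ -011-1✓ 0--111 0-01-0 0-011- 0-11-1 00--01✓ 00-1-0✓ 00-1-1✓ 00-10-✓ 00-11-✓ 0001--✓ 001--1✓ 001-0- 0011--✓ 1--010 1-0-00 1-00-0 1-010- 1-1-11 1-10-1 1-101- 10--01✓ 10-1-1✓ 100--0 100-0- 1001--✓ 101--1✓ 111-1-
Round 3: -0--01 -0-1-1 -001-- -01--1 00-1--
PIs = {--0100, --1111, -0--01, -0-1-1, -00-10, -001--, -01--1, -11010, 0--111, 0-01-0, 0-011-, 0-11-1, 00-1--, 001-0-, 1--010, 1-0-00, 1-00-0, 1-010-, 1-1-11, 1-10-1, 1-101-, 100--0, 100-0-, 111-1-}
Coverage chart:
  m1: -0--01 ←essential
  m2: -00-10 ←essential
  m4: --0100,-001--,0-01-0,00-1--
  m5: -0--01,-0-1-1,-001--,00-1--
  m6: -00-10,-001--,0-01-0,0-011-,00-1--
  m7: -0-1-1,-001--,0--111,0-011-,00-1--
  m8: 001-0- ←essential
  m9: -0--01,-01--1,001-0-
  m11: -01--1 ←essential
  m12: 00-1--,001-0-
  m13: -0--01,-0-1-1,-01--1,0-11-1,00-1--,001-0-
  m14: 00-1-- ←essential
  m15: --1111,-0-1-1,-01--1,0--111,0-11-1,00-1--
  m20: --0100,0-01-0
  m23: 0--111,0-011-
  m26: -11010 ←essential
  m29: 0-11-1 ←essential
  m31: --1111,0--111,0-11-1
  m32: 1-0-00,1-00-0,100--0,100-0-
  m33: -0--01,100-0-
  m36: --0100,-001--,1-0-00,1-010-,100--0,100-0-
  m37: -0--01,-0-1-1,-001--,1-010-,100-0-
  m38: -00-10,-001--,100--0
  m39: -0-1-1,-001--
  m41: -0--01,-01--1,1-10-1
  m42: 1--010,1-101-
  m45: -0--01,-0-1-1,-01--1
  m47: --1111,-0-1-1,-01--1,1-1-11
  m48: 1-0-00,1-00-0
  m50: 1--010,1-00-0
  m52: --0100,1-0-00,1-010-
  m53: 1-010- ←essential
  m57: 1-10-1 ←essential
  m58: -11010,1--010,1-101-,111-1-
  m59: 1-1-11,1-10-1,1-101-,111-1-
  m62: 111-1- ←essential
  m63: --1111,1-1-11,111-1-
Essential: -0--01, -00-10, -01--1, -11010, 0-11-1, 00-1--, 001-0-, 1-010-, 1-10-1, 111-1-

10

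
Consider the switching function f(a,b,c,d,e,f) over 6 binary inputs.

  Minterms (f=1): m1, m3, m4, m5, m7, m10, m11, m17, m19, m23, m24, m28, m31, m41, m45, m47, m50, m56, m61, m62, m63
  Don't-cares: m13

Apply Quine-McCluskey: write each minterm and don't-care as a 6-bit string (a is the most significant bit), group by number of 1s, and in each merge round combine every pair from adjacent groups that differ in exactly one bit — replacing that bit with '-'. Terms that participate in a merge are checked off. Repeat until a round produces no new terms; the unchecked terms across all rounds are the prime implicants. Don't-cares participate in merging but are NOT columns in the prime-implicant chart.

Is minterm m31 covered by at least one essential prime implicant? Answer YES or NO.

size-2^0 implicants → 000001(✓)  000011(✓)  000100(✓)  000101(✓)  000111(✓)  001010(✓)  001011(✓)  001101(✓)  010001(✓)  010011(✓)  010111(✓)  011000(✓)  011100(✓)  011111(✓)  101001(✓)  101101(✓)  101111(✓)  110010  111000(✓)  111101(✓)  111110(✓)  111111(✓)
size-2^1 implicants → -01101  -11000  -11111  0-0001(✓)  0-0011(✓)  0-0111(✓)  00-011  00-101  000-01(✓)  000-11(✓)  0000-1(✓)  0001-1(✓)  00010-  00101-  01-111  010-11(✓)  0100-1(✓)  011-00  1-1101(✓)  1-1111(✓)  101-01  1011-1(✓)  1111-1(✓)  11111-
size-2^2 implicants → 0-0-11  0-00-1  000--1  1-11-1
Unchecked terms (primes): -01101, -11000, -11111, 0-0-11, 0-00-1, 00-011, 00-101, 000--1, 00010-, 00101-, 01-111, 011-00, 1-11-1, 101-01, 110010, 11111-
Minterm coverage:
  m1 ⊆ 0-00-1,000--1
  m3 ⊆ 0-0-11,0-00-1,00-011,000--1
  m4 ⊆ 00010- [E]
  m5 ⊆ 00-101,000--1,00010-
  m7 ⊆ 0-0-11,000--1
  m10 ⊆ 00101- [E]
  m11 ⊆ 00-011,00101-
  m17 ⊆ 0-00-1 [E]
  m19 ⊆ 0-0-11,0-00-1
  m23 ⊆ 0-0-11,01-111
  m24 ⊆ -11000,011-00
  m28 ⊆ 011-00 [E]
  m31 ⊆ -11111,01-111
  m41 ⊆ 101-01 [E]
  m45 ⊆ -01101,1-11-1,101-01
  m47 ⊆ 1-11-1 [E]
  m50 ⊆ 110010 [E]
  m56 ⊆ -11000 [E]
  m61 ⊆ 1-11-1 [E]
  m62 ⊆ 11111- [E]
  m63 ⊆ -11111,1-11-1,11111-
E = {-11000, 0-00-1, 00010-, 00101-, 011-00, 1-11-1, 101-01, 110010, 11111-}

NO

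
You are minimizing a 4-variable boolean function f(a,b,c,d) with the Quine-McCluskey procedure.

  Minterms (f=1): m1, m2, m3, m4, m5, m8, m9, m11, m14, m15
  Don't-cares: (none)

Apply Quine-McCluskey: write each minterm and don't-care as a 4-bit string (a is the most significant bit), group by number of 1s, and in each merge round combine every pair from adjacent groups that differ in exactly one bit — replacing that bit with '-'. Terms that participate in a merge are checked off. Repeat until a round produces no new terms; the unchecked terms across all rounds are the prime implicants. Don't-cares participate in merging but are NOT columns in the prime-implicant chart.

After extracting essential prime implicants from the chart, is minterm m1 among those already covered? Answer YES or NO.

size-2^0 implicants → 0001(✓)  0010(✓)  0011(✓)  0100(✓)  0101(✓)  1000(✓)  1001(✓)  1011(✓)  1110(✓)  1111(✓)
size-2^1 implicants → -001(✓)  -011(✓)  0-01  00-1(✓)  001-  010-  1-11  10-1(✓)  100-  111-
size-2^2 implicants → -0-1
Unchecked terms (primes): -0-1, 0-01, 001-, 010-, 1-11, 100-, 111-
Minterm coverage:
  m1 ⊆ -0-1,0-01
  m2 ⊆ 001- [E]
  m3 ⊆ -0-1,001-
  m4 ⊆ 010- [E]
  m5 ⊆ 0-01,010-
  m8 ⊆ 100- [E]
  m9 ⊆ -0-1,100-
  m11 ⊆ -0-1,1-11
  m14 ⊆ 111- [E]
  m15 ⊆ 1-11,111-
E = {001-, 010-, 100-, 111-}

NO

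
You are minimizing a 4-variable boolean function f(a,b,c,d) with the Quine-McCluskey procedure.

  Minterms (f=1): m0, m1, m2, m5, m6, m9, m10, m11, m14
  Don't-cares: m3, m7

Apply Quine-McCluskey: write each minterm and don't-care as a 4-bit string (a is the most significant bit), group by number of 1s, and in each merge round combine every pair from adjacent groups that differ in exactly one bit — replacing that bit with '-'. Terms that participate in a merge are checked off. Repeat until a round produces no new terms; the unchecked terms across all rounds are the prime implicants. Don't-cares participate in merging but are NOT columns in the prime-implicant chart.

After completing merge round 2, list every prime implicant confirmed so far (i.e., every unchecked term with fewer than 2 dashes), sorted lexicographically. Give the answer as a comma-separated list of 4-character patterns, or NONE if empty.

size-2^0 implicants → 0000(✓)  0001(✓)  0010(✓)  0011(✓)  0101(✓)  0110(✓)  0111(✓)  1001(✓)  1010(✓)  1011(✓)  1110(✓)
size-2^1 implicants → -001(✓)  -010(✓)  -011(✓)  -110(✓)  0-01(✓)  0-10(✓)  0-11(✓)  00-0(✓)  00-1(✓)  000-(✓)  001-(✓)  01-1(✓)  011-(✓)  1-10(✓)  10-1(✓)  101-(✓)
size-2^2 implicants → --10  -0-1  -01-  0--1  0-1-  00--
Unchecked terms (primes): --10, -0-1, -01-, 0--1, 0-1-, 00--

NONE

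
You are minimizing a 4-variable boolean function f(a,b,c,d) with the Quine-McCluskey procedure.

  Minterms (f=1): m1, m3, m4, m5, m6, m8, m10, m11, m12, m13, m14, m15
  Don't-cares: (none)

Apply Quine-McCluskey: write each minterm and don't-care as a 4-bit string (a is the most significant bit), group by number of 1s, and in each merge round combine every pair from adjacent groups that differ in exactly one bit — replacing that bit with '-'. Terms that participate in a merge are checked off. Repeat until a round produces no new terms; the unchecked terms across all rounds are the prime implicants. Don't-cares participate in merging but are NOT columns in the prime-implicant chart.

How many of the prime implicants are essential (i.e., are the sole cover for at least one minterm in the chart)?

2

size-2^0 implicants → 0001(✓)  0011(✓)  0100(✓)  0101(✓)  0110(✓)  1000(✓)  1010(✓)  1011(✓)  1100(✓)  1101(✓)  1110(✓)  1111(✓)
size-2^1 implicants → -011  -100(✓)  -101(✓)  -110(✓)  0-01  00-1  01-0(✓)  010-(✓)  1-00(✓)  1-10(✓)  1-11(✓)  10-0(✓)  101-(✓)  11-0(✓)  11-1(✓)  110-(✓)  111-(✓)
size-2^2 implicants → -1-0  -10-  1--0  1-1-  11--
Unchecked terms (primes): -011, -1-0, -10-, 0-01, 00-1, 1--0, 1-1-, 11--
Minterm coverage:
  m1 ⊆ 0-01,00-1
  m3 ⊆ -011,00-1
  m4 ⊆ -1-0,-10-
  m5 ⊆ -10-,0-01
  m6 ⊆ -1-0 [E]
  m8 ⊆ 1--0 [E]
  m10 ⊆ 1--0,1-1-
  m11 ⊆ -011,1-1-
  m12 ⊆ -1-0,-10-,1--0,11--
  m13 ⊆ -10-,11--
  m14 ⊆ -1-0,1--0,1-1-,11--
  m15 ⊆ 1-1-,11--
E = {-1-0, 1--0}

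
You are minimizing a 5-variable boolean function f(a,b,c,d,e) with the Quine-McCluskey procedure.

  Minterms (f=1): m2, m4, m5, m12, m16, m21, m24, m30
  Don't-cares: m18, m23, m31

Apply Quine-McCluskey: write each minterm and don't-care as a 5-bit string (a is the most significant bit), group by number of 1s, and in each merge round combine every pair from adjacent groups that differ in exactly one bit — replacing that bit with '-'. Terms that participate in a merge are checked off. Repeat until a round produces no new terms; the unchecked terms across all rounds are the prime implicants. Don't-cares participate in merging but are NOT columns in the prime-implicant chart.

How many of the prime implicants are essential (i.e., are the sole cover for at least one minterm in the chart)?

Round 0: 00010✓ 00100✓ 00101✓ 01100✓ 10000✓ 10010✓ 10101✓ 10111✓ 11000✓ 11110✓ 11111✓
Round 1: -0010 -0101 0-100 0010- 1-000 1-111 100-0 101-1 1111-
PIs = {-0010, -0101, 0-100, 0010-, 1-000, 1-111, 100-0, 101-1, 1111-}
Coverage chart:
  m2: -0010 ←essential
  m4: 0-100,0010-
  m5: -0101,0010-
  m12: 0-100 ←essential
  m16: 1-000,100-0
  m21: -0101,101-1
  m24: 1-000 ←essential
  m30: 1111- ←essential
Essential: -0010, 0-100, 1-000, 1111-

4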